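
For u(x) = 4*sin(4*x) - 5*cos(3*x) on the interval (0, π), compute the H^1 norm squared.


||u||_{H^1(0,π)}^2 = -3200/7 + 261*π

u'(x) = 15*sin(3*x) + 16*cos(4*x).
Expand u² and (u')² and integrate term by term on (0, π), using: for integers n ≥ 1, ∫_0^π sin²(nx) dx = ∫_0^π cos²(nx) dx = π/2; for n ≠ n', ∫_0^π sin(nx)sin(n'x) dx = ∫_0^π cos(nx)cos(n'x) dx = 0; and by product-to-sum, ∫_0^π sin(nx)cos(n'x) dx = ½∫_0^π [sin((n+n')x) + sin((n−n')x)] dx, which is 0 when n+n' is even and 2n/(n²−n'²) when n+n' is odd (it need not vanish on (0, π)).
  u² squared terms: (-5)²·∫cos(3x)² dx = 25·π/2 = 25*π/2;  (4)²·∫sin(4x)² dx = 16·π/2 = 8*π.
  u² cross terms: 2·(-5)·(4)·∫cos(3x)·sin(4x) dx = -40·(8/7) = -320/7.
  So ∫_0^π u² dx = 25*π/2 + 8*π − 320/7 = -320/7 + 41*π/2.
  (u')² squared terms: (15)²·∫sin(3x)² dx = 225·π/2 = 225*π/2;  (16)²·∫cos(4x)² dx = 256·π/2 = 128*π.
  (u')² cross terms: 2·(15)·(16)·∫sin(3x)·cos(4x) dx = 480·(-6/7) = -2880/7.
  So ∫_0^π (u')² dx = 225*π/2 + 128*π − 2880/7 = -2880/7 + 481*π/2.
||u||_{H^1}^2 = (-320/7 + 41*π/2) + (-2880/7 + 481*π/2) = -3200/7 + 261*π.


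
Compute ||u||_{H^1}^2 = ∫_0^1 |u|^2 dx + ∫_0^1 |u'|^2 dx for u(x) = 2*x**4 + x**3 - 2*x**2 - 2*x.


||u||_{H^1}^2 = 851/126

The H^1 norm (squared) on an interval (0, L) is
  ||u||_{H^1}^2 = ∫_0^L u(x)^2 dx + ∫_0^L u'(x)^2 dx.
Compute u'(x) = 8*x**3 + 3*x**2 - 4*x - 2.
Then u(x)^2 = 4*x**8 + 4*x**7 - 7*x**6 - 12*x**5 + 8*x**3 + 4*x**2 and u'(x)^2 = 64*x**6 + 48*x**5 - 55*x**4 - 56*x**3 + 4*x**2 + 16*x + 4.
Integrate each monomial from 0 to 1 using ∫_0^1 c·x^n dx = c·1^(n+1)/(n+1):
  ∫_0^1 u(x)^2 dx = ∫_0^1 (4*x^8 + 4*x^7 - 7*x^6 - 12*x^5 + 8*x^3 + 4*x^2) dx. Term by term:
    ∫_0^1 4*x^8 dx = 4/9;  ∫_0^1 4*x^7 dx = 1/2;  ∫_0^1 -7*x^6 dx = -1;
    ∫_0^1 -12*x^5 dx = -2;  ∫_0^1 8*x^3 dx = 2;  ∫_0^1 4*x^2 dx = 4/3.
  Sum: 4/9 + 1/2 − 1 − 2 + 2 + 4/3 = 23/18.
  ∫_0^1 u'(x)^2 dx = ∫_0^1 (64*x^6 + 48*x^5 - 55*x^4 - 56*x^3 + 4*x^2 + 16*x + 4) dx. Term by term:
    ∫_0^1 64*x^6 dx = 64/7;  ∫_0^1 48*x^5 dx = 8;  ∫_0^1 -55*x^4 dx = -11;
    ∫_0^1 -56*x^3 dx = -14;  ∫_0^1 4*x^2 dx = 4/3;  ∫_0^1 16*x dx = 8;
    ∫_0^1 4 dx = 4.
  Sum: 64/7 + 8 − 11 − 14 + 4/3 + 8 + 4 = 115/21.
Adding: ||u||_{H^1}^2 = 23/18 + 115/21 = 851/126.


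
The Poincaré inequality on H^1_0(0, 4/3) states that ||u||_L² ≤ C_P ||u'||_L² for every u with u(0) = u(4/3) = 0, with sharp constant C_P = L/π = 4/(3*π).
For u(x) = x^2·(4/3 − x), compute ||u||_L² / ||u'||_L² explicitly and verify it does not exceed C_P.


||u||_L² / ||u'||_L² = 2*sqrt(14)/21 < C_P = 4/(3*π).

u(x) = x^2·(4/3 − x), so u'(x) = x*(8 - 9*x)/3.
u(x) = x^2·(4/3 − x) vanishes at x = 0 and x = 4/3, so u ∈ H^1_0(0, 4/3). Differentiate via the product rule and integrate the resulting polynomials term by term.
  ∫_0^4/3 u² dx = ∫_0^4/3 (x^6 - 8*x^5/3 + 16*x^4/9) dx. Term by term:
    ∫_0^4/3 x^6 dx = 16384/15309;  ∫_0^4/3 -8*x^5/3 dx = -16384/6561;  ∫_0^4/3 16*x^4/9 dx = 16384/10935.
  Sum: 16384/15309 − 16384/6561 + 16384/10935 = 16384/229635.
  ∫_0^4/3 (u')² dx = ∫_0^4/3 (9*x^4 - 16*x^3 + 64*x^2/9) dx. Term by term:
    ∫_0^4/3 9*x^4 dx = 1024/135;  ∫_0^4/3 -16*x^3 dx = -1024/81;  ∫_0^4/3 64*x^2/9 dx = 4096/729.
  Sum: 1024/135 − 1024/81 + 4096/729 = 2048/3645.
∫_0^4/3 u² dx = 16384/229635, so ||u||_L² = 128*sqrt(35)/2835.
∫_0^4/3 (u')² dx = 2048/3645, so ||u'||_L² = 32*sqrt(10)/135.
Ratio ||u||_L² / ||u'||_L² = 2*sqrt(14)/21.
Sharp Poincaré constant on H^1_0(0, 4/3) is C_P = L/π = 4/(3*π), achieved by sin(3*π/4·x).
A polynomial bump cannot attain the sharp Poincaré constant (only the first sine eigenfunction does), so the ratio is strictly less than C_P, consistent with ||u||_L² ≤ C_P ||u'||_L².


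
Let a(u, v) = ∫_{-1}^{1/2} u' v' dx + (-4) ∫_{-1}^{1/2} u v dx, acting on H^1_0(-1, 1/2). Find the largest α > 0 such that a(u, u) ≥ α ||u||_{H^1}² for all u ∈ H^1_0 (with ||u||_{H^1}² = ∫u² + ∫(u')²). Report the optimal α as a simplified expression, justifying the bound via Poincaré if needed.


α = 4*(-9 + π^2)/(9 + 4*π^2)

Coercivity of a(·,·) on H^1_0(-1, 1/2) means a(u, u) ≥ α ||u||_{H^1}² for every u ∈ H^1_0.
The interval has length L = 3/2, and Poincaré/coercivity depend only on L. Here a(u, u) = ∫(u')² + (-4)·∫u².
Here c = -4 < 0 with |c| < (π/L)² = 4*π^2/9, so coercivity still holds. The condition a(u,u) ≥ α||u||_{H^1}² reads (1−α)∫(u')² ≥ (α−c)∫u². Any admissible α is ≤ 1 (rapidly oscillating u have ∫u²/∫(u')² → 0), and α = 1 would force 0 ≥ (1−c)∫u², impossible since c < 1; so 1−α > 0. By the sharp Poincaré inequality on H^1_0 of an interval of length L, ∫(u')² ≥ (π/L)²∫u² with equality for the first sine mode sin(π(x−x₀)/L) (x₀ the left endpoint), so the inequality holds for all u iff (1−α)(π/L)² ≥ α − c, i.e. α ≤ ((π/L)² + c)/((π/L)² + 1) = (1 + c(L/π)²)/(1 + (L/π)²). (Direct route, valid since c ≤ 0: Poincaré gives c∫u² ≥ c(L/π)²∫(u')², so a(u,u) ≥ (1 + c(L/π)²)∫(u')², while ||u||_{H^1}² ≤ (1 + (L/π)²)∫(u')²; dividing yields the same α.) With (π/L)² = 4*π^2/9 and c = -4, the largest admissible constant is α = ((π/L)² + c)/((π/L)² + 1).
Simplifying, α = 4*(-9 + π^2)/(9 + 4*π^2).


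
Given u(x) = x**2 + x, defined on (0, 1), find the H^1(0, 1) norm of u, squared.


||u||_{H^1}^2 = 161/30

The H^1 norm (squared) on an interval (0, L) is
  ||u||_{H^1}^2 = ∫_0^L u(x)^2 dx + ∫_0^L u'(x)^2 dx.
Compute u'(x) = 2*x + 1.
Then u(x)^2 = x**4 + 2*x**3 + x**2 and u'(x)^2 = 4*x**2 + 4*x + 1.
Integrate each monomial from 0 to 1 using ∫_0^1 c·x^n dx = c·1^(n+1)/(n+1):
  ∫_0^1 u(x)^2 dx = ∫_0^1 (x^4 + 2*x^3 + x^2) dx. Term by term:
    ∫_0^1 x^4 dx = 1/5;  ∫_0^1 2*x^3 dx = 1/2;  ∫_0^1 x^2 dx = 1/3.
  Sum: 1/5 + 1/2 + 1/3 = 31/30.
  ∫_0^1 u'(x)^2 dx = ∫_0^1 (4*x^2 + 4*x + 1) dx. Term by term:
    ∫_0^1 4*x^2 dx = 4/3;  ∫_0^1 4*x dx = 2;  ∫_0^1 1 dx = 1.
  Sum: 4/3 + 2 + 1 = 13/3.
Adding: ||u||_{H^1}^2 = 31/30 + 13/3 = 161/30.


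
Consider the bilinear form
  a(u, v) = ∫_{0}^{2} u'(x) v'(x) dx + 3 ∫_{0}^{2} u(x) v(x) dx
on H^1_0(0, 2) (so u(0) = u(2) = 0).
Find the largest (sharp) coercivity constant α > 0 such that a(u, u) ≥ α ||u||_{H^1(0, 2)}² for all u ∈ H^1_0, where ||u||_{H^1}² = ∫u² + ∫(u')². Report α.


α = 1

Coercivity of a(·,·) on H^1_0(0, 2) means a(u, u) ≥ α ||u||_{H^1}² for every u ∈ H^1_0.
The interval has length L = 2, and Poincaré/coercivity depend only on L. Here a(u, u) = ∫(u')² + (3)·∫u².
Here c = 3 ≥ 1, so a(u,u) = ∫(u')² + c∫u² ≥ ∫(u')² + ∫u² = ||u||_{H^1}², i.e. α = 1 works. No larger α is possible: a(u,u) ≥ α||u||_{H^1}² means (1−α)∫(u')² ≥ (α−c)∫u², and for the modes u_n = sin(nπ(x−x₀)/L) (x₀ the left endpoint) one has ∫u_n²/∫(u_n')² = (L/(nπ))² → 0, so a(u_n,u_n)/||u_n||_{H^1}² → 1. Hence the optimal constant is α = 1.
Therefore α = 1.


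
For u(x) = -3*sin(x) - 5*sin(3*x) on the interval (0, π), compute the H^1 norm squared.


||u||_{H^1(0,π)}^2 = 134*π

u'(x) = -3*cos(x) - 15*cos(3*x).
Expand u² and (u')² and integrate term by term on (0, π), using: for integers n ≥ 1, ∫_0^π sin²(nx) dx = ∫_0^π cos²(nx) dx = π/2; for n ≠ n', ∫_0^π sin(nx)sin(n'x) dx = ∫_0^π cos(nx)cos(n'x) dx = 0; and by product-to-sum, ∫_0^π sin(nx)cos(n'x) dx = ½∫_0^π [sin((n+n')x) + sin((n−n')x)] dx, which is 0 when n+n' is even and 2n/(n²−n'²) when n+n' is odd (it need not vanish on (0, π)).
  u² squared terms: (-5)²·∫sin(3x)² dx = 25·π/2 = 25*π/2;  (-3)²·∫sin(x)² dx = 9·π/2 = 9*π/2.
  u² cross terms: 2·(-5)·(-3)·∫sin(3x)·sin(x) dx = 30·(0) = 0.
  So ∫_0^π u² dx = 25*π/2 + 9*π/2 + 0 = 17*π.
  (u')² squared terms: (-15)²·∫cos(3x)² dx = 225·π/2 = 225*π/2;  (-3)²·∫cos(x)² dx = 9·π/2 = 9*π/2.
  (u')² cross terms: 2·(-15)·(-3)·∫cos(3x)·cos(x) dx = 90·(0) = 0.
  So ∫_0^π (u')² dx = 225*π/2 + 9*π/2 + 0 = 117*π.
||u||_{H^1}^2 = (17*π) + (117*π) = 134*π.


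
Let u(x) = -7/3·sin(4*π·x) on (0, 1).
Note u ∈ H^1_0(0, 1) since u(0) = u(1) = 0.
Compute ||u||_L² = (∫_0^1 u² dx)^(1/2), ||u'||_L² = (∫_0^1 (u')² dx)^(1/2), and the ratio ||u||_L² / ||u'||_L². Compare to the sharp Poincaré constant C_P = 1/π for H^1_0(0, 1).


||u||_L² / ||u'||_L² = 1/(4*π) < C_P = 1/π.

u(x) = -7/3·sin(4*π·x), so u'(x) = -28*π*cos(4*π*x)/3.
Writing u(x) = A·sin(kπx/L) with A = -7/3 and k = 4, use ∫_0^L sin²(kπx/L) dx = L/2 and ∫_0^L cos²(kπx/L) dx = L/2.
u² = 49/9·sin²(4*π·x) and (u')² = 784*π^2/9·cos²(4*π·x), and each of sin², cos² integrates to L/2 = 1/2 over (0, 1).
∫_0^1 u² dx = 49/18, so ||u||_L² = 7*sqrt(2)/6.
∫_0^1 (u')² dx = 392*π^2/9, so ||u'||_L² = 14*sqrt(2)*π/3.
Ratio ||u||_L² / ||u'||_L² = 1/(4*π).
Sharp Poincaré constant on H^1_0(0, 1) is C_P = L/π = 1/π, achieved by sin(π·x).
This is the k = 4 harmonic; the ratio L/(kπ) is strictly less than C_P = L/π, consistent with the sharp inequality ||u||_L² ≤ C_P ||u'||_L².


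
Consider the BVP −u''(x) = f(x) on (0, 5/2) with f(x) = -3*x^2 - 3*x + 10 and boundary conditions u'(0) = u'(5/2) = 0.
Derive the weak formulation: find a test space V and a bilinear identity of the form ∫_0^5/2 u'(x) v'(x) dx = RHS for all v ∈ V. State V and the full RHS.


V = H^1(0, 5/2) (no boundary constraint on v; u is determined up to an additive constant); weak form: ∫_0^5/2 u'v' dx = ∫_0^5/2 (-3*x^2 - 3*x + 10) v dx for all v ∈ V.

Multiply both sides by a test function v and integrate from 0 to 5/2:
  ∫_0^5/2 −u''(x) v(x) dx = ∫_0^5/2 f(x) v(x) dx.
Integrate the LHS by parts once:
  ∫_0^5/2 −u'' v dx = −[u'(x) v(x)]_0^5/2 + ∫_0^5/2 u'(x) v'(x) dx.
Thus ∫_0^5/2 u'(x) v'(x) dx = ∫_0^5/2 f(x) v(x) dx + [u'(x) v(x)]_0^5/2.
Choose V so that boundary terms are either known or forced to vanish.
u has homogeneous Neumann: u'(0) = u'(5/2) = 0. So [u' v]_0^5/2 = 0·v(5/2) − 0·v(0) = 0 for any v; take V = H^1(0, 5/2).
Weak formulation: find u (satisfying any essential BC) such that ∫_0^5/2 u'(x) v'(x) dx = ∫_0^5/2 f v dx for all v ∈ V (homogeneous Neumann, so boundary terms vanish).
Substituting f(x) = -3*x^2 - 3*x + 10, the right-hand side is ∫_0^5/2 (-3*x^2 - 3*x + 10) v dx.
Compatibility check (pure Neumann): taking v ≡ 1 ∈ V gives 0 = ∫_0^5/2 f dx + (0) − (0), i.e. ∫_0^5/2 f dx must equal u'(0) − u'(5/2) = 0. Indeed ∫_0^5/2 (-3*x^2 - 3*x + 10) dx = 0, so the data are compatible. The solution is then unique only up to an additive constant (fix it e.g. by requiring ∫_0^5/2 u dx = 0).


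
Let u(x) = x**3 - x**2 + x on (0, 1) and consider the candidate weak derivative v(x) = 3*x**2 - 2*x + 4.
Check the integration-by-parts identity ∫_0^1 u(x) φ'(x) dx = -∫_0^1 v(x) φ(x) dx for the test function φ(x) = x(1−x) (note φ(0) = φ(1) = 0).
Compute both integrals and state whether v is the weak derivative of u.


LHS = -3/20, RHS = -13/20. No, v is not the weak derivative of u.

u(x) = x**3 - x**2 + x, classical derivative u'(x) = 3*x**2 - 2*x + 1.
φ(x) = x(1−x), so φ'(x) = 1 - 2*x.
Note φ(0) = φ(1) = 0, so the boundary term u·φ vanishes.
LHS = ∫_0^1 u(x) φ'(x) dx = ∫_0^1 (-2*x^4 + 3*x^3 - 3*x^2 + x) dx. Term by term:
  ∫_0^1 -2*x^4 dx = -2/5;  ∫_0^1 3*x^3 dx = 3/4;  ∫_0^1 -3*x^2 dx = -1;
  ∫_0^1 x dx = 1/2.
Sum: -2/5 + 3/4 − 1 + 1/2 = -3/20.
So LHS = -3/20.
∫_0^1 v(x) φ(x) dx = ∫_0^1 (-3*x^4 + 5*x^3 - 6*x^2 + 4*x) dx. Term by term:
  ∫_0^1 -3*x^4 dx = -3/5;  ∫_0^1 5*x^3 dx = 5/4;  ∫_0^1 -6*x^2 dx = -2;
  ∫_0^1 4*x dx = 2.
Sum: -3/5 + 5/4 − 2 + 2 = 13/20.
So RHS = -∫_0^1 v(x) φ(x) dx = -13/20.
LHS − RHS = 1/2 ≠ 0, so the identity fails.
(For a valid weak derivative the identity must hold for EVERY test function, in particular this one. The failure shows v is NOT the weak derivative of u.)
Correct weak derivative would be u'(x) = 3*x**2 - 2*x + 1.


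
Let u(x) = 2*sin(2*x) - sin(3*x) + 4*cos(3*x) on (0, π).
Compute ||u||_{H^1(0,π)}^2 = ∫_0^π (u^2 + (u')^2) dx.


||u||_{H^1(0,π)}^2 = -128 + 95*π

u'(x) = -12*sin(3*x) + 4*cos(2*x) - 3*cos(3*x).
Expand u² and (u')² and integrate term by term on (0, π), using: for integers n ≥ 1, ∫_0^π sin²(nx) dx = ∫_0^π cos²(nx) dx = π/2; for n ≠ n', ∫_0^π sin(nx)sin(n'x) dx = ∫_0^π cos(nx)cos(n'x) dx = 0; and by product-to-sum, ∫_0^π sin(nx)cos(n'x) dx = ½∫_0^π [sin((n+n')x) + sin((n−n')x)] dx, which is 0 when n+n' is even and 2n/(n²−n'²) when n+n' is odd (it need not vanish on (0, π)).
  u² squared terms: (-1)²·∫sin(3x)² dx = 1·π/2 = π/2;  (2)²·∫sin(2x)² dx = 4·π/2 = 2*π;  (4)²·∫cos(3x)² dx = 16·π/2 = 8*π.
  u² cross terms: 2·(-1)·(2)·∫sin(3x)·sin(2x) dx = -4·(0) = 0;  2·(-1)·(4)·∫sin(3x)·cos(3x) dx = -8·(0) = 0;  2·(2)·(4)·∫sin(2x)·cos(3x) dx = 16·(-4/5) = -64/5.
  So ∫_0^π u² dx = π/2 + 2*π + 8*π + 0 + 0 − 64/5 = -64/5 + 21*π/2.
  (u')² squared terms: (-12)²·∫sin(3x)² dx = 144·π/2 = 72*π;  (-3)²·∫cos(3x)² dx = 9·π/2 = 9*π/2;  (4)²·∫cos(2x)² dx = 16·π/2 = 8*π.
  (u')² cross terms: 2·(-12)·(-3)·∫sin(3x)·cos(3x) dx = 72·(0) = 0;  2·(-12)·(4)·∫sin(3x)·cos(2x) dx = -96·(6/5) = -576/5;  2·(-3)·(4)·∫cos(3x)·cos(2x) dx = -24·(0) = 0.
  So ∫_0^π (u')² dx = 72*π + 9*π/2 + 8*π + 0 − 576/5 + 0 = -576/5 + 169*π/2.
||u||_{H^1}^2 = (-64/5 + 21*π/2) + (-576/5 + 169*π/2) = -128 + 95*π.


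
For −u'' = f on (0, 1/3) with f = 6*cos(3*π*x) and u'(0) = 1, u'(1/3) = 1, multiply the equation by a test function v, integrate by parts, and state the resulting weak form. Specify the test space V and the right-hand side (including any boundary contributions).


V = H^1(0, 1/3) (v unrestricted at boundary; u is determined up to an additive constant); weak form: ∫_0^1/3 u'v' dx = ∫_0^1/3 (6*cos(3*π*x)) v dx + v(1/3) − v(0) for all v ∈ V.

Multiply both sides by a test function v and integrate from 0 to 1/3:
  ∫_0^1/3 −u''(x) v(x) dx = ∫_0^1/3 f(x) v(x) dx.
Integrate the LHS by parts once:
  ∫_0^1/3 −u'' v dx = −[u'(x) v(x)]_0^1/3 + ∫_0^1/3 u'(x) v'(x) dx.
Thus ∫_0^1/3 u'(x) v'(x) dx = ∫_0^1/3 f(x) v(x) dx + [u'(x) v(x)]_0^1/3.
Choose V so that boundary terms are either known or forced to vanish.
u has inhomogeneous Neumann u'(0) = 1, u'(1/3) = 1. [u' v]_0^1/3 = (1)·v(1/3) − (1)·v(0) = v(1/3) − v(0). Take V = H^1(0, 1/3); boundary term becomes part of RHS.
Weak formulation: find u (satisfying any essential BC) such that ∫_0^1/3 u'(x) v'(x) dx = ∫_0^1/3 f v dx + v(1/3) − v(0) for all v ∈ V (Neumann data are natural BCs: they enter the RHS as boundary terms).
Substituting f(x) = 6*cos(3*π*x), the right-hand side is ∫_0^1/3 (6*cos(3*π*x)) v dx + v(1/3) − v(0).
Compatibility check (pure Neumann): taking v ≡ 1 ∈ V gives 0 = ∫_0^1/3 f dx + (1) − (1), i.e. ∫_0^1/3 f dx must equal u'(0) − u'(1/3) = 0. Indeed ∫_0^1/3 (6*cos(3*π*x)) dx = 0, so the data are compatible. The solution is then unique only up to an additive constant (fix it e.g. by requiring ∫_0^1/3 u dx = 0).


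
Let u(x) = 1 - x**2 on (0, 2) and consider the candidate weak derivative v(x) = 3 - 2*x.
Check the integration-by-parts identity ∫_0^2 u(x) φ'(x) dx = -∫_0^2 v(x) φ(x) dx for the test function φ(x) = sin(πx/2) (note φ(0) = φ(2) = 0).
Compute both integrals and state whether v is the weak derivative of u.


LHS = 8/π, RHS = -4/π. No, v is not the weak derivative of u.

u(x) = 1 - x**2, classical derivative u'(x) = -2*x.
φ(x) = sin(πx/2), so φ'(x) = π*cos(π*x/2)/2.
Note φ(0) = φ(2) = 0, so the boundary term u·φ vanishes.
LHS = ∫_0^2 u(x) φ'(x) dx = ∫_0^2 (-π*x^2*cos(π*x/2)/2 + π*cos(π*x/2)/2) dx. Term by term:
  ∫_0^2 π*cos(π*x/2)/2 dx = 0;  ∫_0^2 -π*x^2*cos(π*x/2)/2 dx = 8/π.
Sum: 0 + 8/π = 8/π.
So LHS = 8/π.
∫_0^2 v(x) φ(x) dx = ∫_0^2 (-2*x*sin(π*x/2) + 3*sin(π*x/2)) dx. Term by term:
  ∫_0^2 3*sin(π*x/2) dx = 12/π;  ∫_0^2 -2*x*sin(π*x/2) dx = -8/π.
Sum: 12/π − 8/π = 4/π.
So RHS = -∫_0^2 v(x) φ(x) dx = -4/π.
LHS − RHS = 12/π ≠ 0, so the identity fails.
(For a valid weak derivative the identity must hold for EVERY test function, in particular this one. The failure shows v is NOT the weak derivative of u.)
Correct weak derivative would be u'(x) = -2*x.


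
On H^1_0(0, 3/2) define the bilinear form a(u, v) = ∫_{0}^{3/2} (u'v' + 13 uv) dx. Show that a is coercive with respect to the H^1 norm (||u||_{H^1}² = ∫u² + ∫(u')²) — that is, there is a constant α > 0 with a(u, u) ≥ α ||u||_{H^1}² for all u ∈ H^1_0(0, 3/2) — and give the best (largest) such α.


α = 1

Coercivity of a(·,·) on H^1_0(0, 3/2) means a(u, u) ≥ α ||u||_{H^1}² for every u ∈ H^1_0.
The interval has length L = 3/2, and Poincaré/coercivity depend only on L. Here a(u, u) = ∫(u')² + (13)·∫u².
Here c = 13 ≥ 1, so a(u,u) = ∫(u')² + c∫u² ≥ ∫(u')² + ∫u² = ||u||_{H^1}², i.e. α = 1 works. No larger α is possible: a(u,u) ≥ α||u||_{H^1}² means (1−α)∫(u')² ≥ (α−c)∫u², and for the modes u_n = sin(nπ(x−x₀)/L) (x₀ the left endpoint) one has ∫u_n²/∫(u_n')² = (L/(nπ))² → 0, so a(u_n,u_n)/||u_n||_{H^1}² → 1. Hence the optimal constant is α = 1.
Therefore α = 1.


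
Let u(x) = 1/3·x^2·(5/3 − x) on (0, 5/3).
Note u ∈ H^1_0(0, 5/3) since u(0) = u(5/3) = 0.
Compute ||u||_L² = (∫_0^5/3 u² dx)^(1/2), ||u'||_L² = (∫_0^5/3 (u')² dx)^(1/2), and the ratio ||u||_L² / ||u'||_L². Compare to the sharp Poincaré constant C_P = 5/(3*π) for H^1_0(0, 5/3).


||u||_L² / ||u'||_L² = 5*sqrt(14)/42 < C_P = 5/(3*π).

u(x) = 1/3·x^2·(5/3 − x), so u'(x) = x*(10 - 9*x)/9.
u(x) = 1/3·x^2·(5/3 − x) vanishes at x = 0 and x = 5/3, so u ∈ H^1_0(0, 5/3). Differentiate via the product rule and integrate the resulting polynomials term by term.
  ∫_0^5/3 u² dx = ∫_0^5/3 (x^6/9 - 10*x^5/27 + 25*x^4/81) dx. Term by term:
    ∫_0^5/3 x^6/9 dx = 78125/137781;  ∫_0^5/3 -10*x^5/27 dx = -78125/59049;  ∫_0^5/3 25*x^4/81 dx = 15625/19683.
  Sum: 78125/137781 − 78125/59049 + 15625/19683 = 15625/413343.
  ∫_0^5/3 (u')² dx = ∫_0^5/3 (x^4 - 20*x^3/9 + 100*x^2/81) dx. Term by term:
    ∫_0^5/3 x^4 dx = 625/243;  ∫_0^5/3 -20*x^3/9 dx = -3125/729;  ∫_0^5/3 100*x^2/81 dx = 12500/6561.
  Sum: 625/243 − 3125/729 + 12500/6561 = 1250/6561.
∫_0^5/3 u² dx = 15625/413343, so ||u||_L² = 125*sqrt(7)/1701.
∫_0^5/3 (u')² dx = 1250/6561, so ||u'||_L² = 25*sqrt(2)/81.
Ratio ||u||_L² / ||u'||_L² = 5*sqrt(14)/42.
Sharp Poincaré constant on H^1_0(0, 5/3) is C_P = L/π = 5/(3*π), achieved by sin(3*π/5·x).
A polynomial bump cannot attain the sharp Poincaré constant (only the first sine eigenfunction does), so the ratio is strictly less than C_P, consistent with ||u||_L² ≤ C_P ||u'||_L².


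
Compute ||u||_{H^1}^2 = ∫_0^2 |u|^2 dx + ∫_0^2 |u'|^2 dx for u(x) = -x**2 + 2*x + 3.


||u||_{H^1}^2 = 446/15

The H^1 norm (squared) on an interval (0, L) is
  ||u||_{H^1}^2 = ∫_0^L u(x)^2 dx + ∫_0^L u'(x)^2 dx.
Compute u'(x) = 2 - 2*x.
Then u(x)^2 = x**4 - 4*x**3 - 2*x**2 + 12*x + 9 and u'(x)^2 = 4*x**2 - 8*x + 4.
Integrate each monomial from 0 to 2 using ∫_0^2 c·x^n dx = c·2^(n+1)/(n+1):
  ∫_0^2 u(x)^2 dx = ∫_0^2 (x^4 - 4*x^3 - 2*x^2 + 12*x + 9) dx. Term by term:
    ∫_0^2 x^4 dx = 32/5;  ∫_0^2 -4*x^3 dx = -16;  ∫_0^2 -2*x^2 dx = -16/3;
    ∫_0^2 12*x dx = 24;  ∫_0^2 9 dx = 18.
  Sum: 32/5 − 16 − 16/3 + 24 + 18 = 406/15.
  ∫_0^2 u'(x)^2 dx = ∫_0^2 (4*x^2 - 8*x + 4) dx. Term by term:
    ∫_0^2 4*x^2 dx = 32/3;  ∫_0^2 -8*x dx = -16;  ∫_0^2 4 dx = 8.
  Sum: 32/3 − 16 + 8 = 8/3.
Adding: ||u||_{H^1}^2 = 406/15 + 8/3 = 446/15.


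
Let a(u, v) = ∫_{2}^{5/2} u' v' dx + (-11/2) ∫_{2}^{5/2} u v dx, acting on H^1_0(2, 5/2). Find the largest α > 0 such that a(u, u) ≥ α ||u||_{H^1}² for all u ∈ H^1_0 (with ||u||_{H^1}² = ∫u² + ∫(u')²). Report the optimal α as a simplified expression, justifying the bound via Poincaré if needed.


α = (-11 + 8*π^2)/(2*(1 + 4*π^2))

Coercivity of a(·,·) on H^1_0(2, 5/2) means a(u, u) ≥ α ||u||_{H^1}² for every u ∈ H^1_0.
The interval has length L = 1/2, and Poincaré/coercivity depend only on L. Here a(u, u) = ∫(u')² + (-11/2)·∫u².
Here c = -11/2 < 0 with |c| < (π/L)² = 4*π^2, so coercivity still holds. The condition a(u,u) ≥ α||u||_{H^1}² reads (1−α)∫(u')² ≥ (α−c)∫u². Any admissible α is ≤ 1 (rapidly oscillating u have ∫u²/∫(u')² → 0), and α = 1 would force 0 ≥ (1−c)∫u², impossible since c < 1; so 1−α > 0. By the sharp Poincaré inequality on H^1_0 of an interval of length L, ∫(u')² ≥ (π/L)²∫u² with equality for the first sine mode sin(π(x−x₀)/L) (x₀ the left endpoint), so the inequality holds for all u iff (1−α)(π/L)² ≥ α − c, i.e. α ≤ ((π/L)² + c)/((π/L)² + 1) = (1 + c(L/π)²)/(1 + (L/π)²). (Direct route, valid since c ≤ 0: Poincaré gives c∫u² ≥ c(L/π)²∫(u')², so a(u,u) ≥ (1 + c(L/π)²)∫(u')², while ||u||_{H^1}² ≤ (1 + (L/π)²)∫(u')²; dividing yields the same α.) With (π/L)² = 4*π^2 and c = -11/2, the largest admissible constant is α = ((π/L)² + c)/((π/L)² + 1).
Simplifying, α = (-11 + 8*π^2)/(2*(1 + 4*π^2)).


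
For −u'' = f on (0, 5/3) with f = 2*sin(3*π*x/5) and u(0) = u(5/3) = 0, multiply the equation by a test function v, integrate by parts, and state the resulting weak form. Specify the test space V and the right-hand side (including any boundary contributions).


V = H^1_0(0, 5/3) (so v(0) = v(5/3) = 0); weak form: ∫_0^5/3 u'v' dx = ∫_0^5/3 (2*sin(3*π*x/5)) v dx for all v ∈ V.

Multiply both sides by a test function v and integrate from 0 to 5/3:
  ∫_0^5/3 −u''(x) v(x) dx = ∫_0^5/3 f(x) v(x) dx.
Integrate the LHS by parts once:
  ∫_0^5/3 −u'' v dx = −[u'(x) v(x)]_0^5/3 + ∫_0^5/3 u'(x) v'(x) dx.
Thus ∫_0^5/3 u'(x) v'(x) dx = ∫_0^5/3 f(x) v(x) dx + [u'(x) v(x)]_0^5/3.
Choose V so that boundary terms are either known or forced to vanish.
u is Dirichlet: u(0) = u(5/3) = 0. Let V = H^1_0(0, 5/3); then v(0) = v(5/3) = 0, and [u' v]_0^5/3 = 0.
Weak formulation: find u (satisfying any essential BC) such that ∫_0^5/3 u'(x) v'(x) dx = ∫_0^5/3 f v dx for all v ∈ V.
Substituting f(x) = 2*sin(3*π*x/5), the right-hand side is ∫_0^5/3 (2*sin(3*π*x/5)) v dx.


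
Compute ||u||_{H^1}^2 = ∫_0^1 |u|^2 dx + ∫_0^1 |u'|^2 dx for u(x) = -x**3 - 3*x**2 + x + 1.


||u||_{H^1}^2 = 1751/105

The H^1 norm (squared) on an interval (0, L) is
  ||u||_{H^1}^2 = ∫_0^L u(x)^2 dx + ∫_0^L u'(x)^2 dx.
Compute u'(x) = -3*x**2 - 6*x + 1.
Then u(x)^2 = x**6 + 6*x**5 + 7*x**4 - 8*x**3 - 5*x**2 + 2*x + 1 and u'(x)^2 = 9*x**4 + 36*x**3 + 30*x**2 - 12*x + 1.
Integrate each monomial from 0 to 1 using ∫_0^1 c·x^n dx = c·1^(n+1)/(n+1):
  ∫_0^1 u(x)^2 dx = ∫_0^1 (x^6 + 6*x^5 + 7*x^4 - 8*x^3 - 5*x^2 + 2*x + 1) dx. Term by term:
    ∫_0^1 x^6 dx = 1/7;  ∫_0^1 6*x^5 dx = 1;  ∫_0^1 7*x^4 dx = 7/5;
    ∫_0^1 -8*x^3 dx = -2;  ∫_0^1 -5*x^2 dx = -5/3;  ∫_0^1 2*x dx = 1;
    ∫_0^1 1 dx = 1.
  Sum: 1/7 + 1 + 7/5 − 2 − 5/3 + 1 + 1 = 92/105.
  ∫_0^1 u'(x)^2 dx = ∫_0^1 (9*x^4 + 36*x^3 + 30*x^2 - 12*x + 1) dx. Term by term:
    ∫_0^1 9*x^4 dx = 9/5;  ∫_0^1 36*x^3 dx = 9;  ∫_0^1 30*x^2 dx = 10;
    ∫_0^1 -12*x dx = -6;  ∫_0^1 1 dx = 1.
  Sum: 9/5 + 9 + 10 − 6 + 1 = 79/5.
Adding: ||u||_{H^1}^2 = 92/105 + 79/5 = 1751/105.


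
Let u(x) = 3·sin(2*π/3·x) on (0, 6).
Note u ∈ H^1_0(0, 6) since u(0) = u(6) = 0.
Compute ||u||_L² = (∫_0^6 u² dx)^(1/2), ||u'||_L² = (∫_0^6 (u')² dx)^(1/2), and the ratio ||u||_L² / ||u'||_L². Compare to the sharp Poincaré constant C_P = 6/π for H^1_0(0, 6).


||u||_L² / ||u'||_L² = 3/(2*π) < C_P = 6/π.

u(x) = 3·sin(2*π/3·x), so u'(x) = 2*π*cos(2*π*x/3).
Writing u(x) = A·sin(kπx/L) with A = 3 and k = 4, use ∫_0^L sin²(kπx/L) dx = L/2 and ∫_0^L cos²(kπx/L) dx = L/2.
u² = 9·sin²(2*π/3·x) and (u')² = 4*π^2·cos²(2*π/3·x), and each of sin², cos² integrates to L/2 = 3 over (0, 6).
∫_0^6 u² dx = 27, so ||u||_L² = 3*sqrt(3).
∫_0^6 (u')² dx = 12*π^2, so ||u'||_L² = 2*sqrt(3)*π.
Ratio ||u||_L² / ||u'||_L² = 3/(2*π).
Sharp Poincaré constant on H^1_0(0, 6) is C_P = L/π = 6/π, achieved by sin(π/6·x).
This is the k = 4 harmonic; the ratio L/(kπ) is strictly less than C_P = L/π, consistent with the sharp inequality ||u||_L² ≤ C_P ||u'||_L².


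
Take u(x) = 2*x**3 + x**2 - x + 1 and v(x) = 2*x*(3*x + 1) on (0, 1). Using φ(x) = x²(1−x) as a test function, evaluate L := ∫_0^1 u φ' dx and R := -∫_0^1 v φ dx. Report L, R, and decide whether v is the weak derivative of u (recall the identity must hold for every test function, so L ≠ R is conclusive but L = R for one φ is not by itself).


LHS = -13/60, RHS = -3/10. No, v is not the weak derivative of u.

u(x) = 2*x**3 + x**2 - x + 1, classical derivative u'(x) = 6*x**2 + 2*x - 1.
φ(x) = x²(1−x), so φ'(x) = x*(2 - 3*x).
Note φ(0) = φ(1) = 0, so the boundary term u·φ vanishes.
LHS = ∫_0^1 u(x) φ'(x) dx = ∫_0^1 (-6*x^5 + x^4 + 5*x^3 - 5*x^2 + 2*x) dx. Term by term:
  ∫_0^1 -6*x^5 dx = -1;  ∫_0^1 x^4 dx = 1/5;  ∫_0^1 5*x^3 dx = 5/4;
  ∫_0^1 -5*x^2 dx = -5/3;  ∫_0^1 2*x dx = 1.
Sum: -1 + 1/5 + 5/4 − 5/3 + 1 = -13/60.
So LHS = -13/60.
∫_0^1 v(x) φ(x) dx = ∫_0^1 (-6*x^5 + 4*x^4 + 2*x^3) dx. Term by term:
  ∫_0^1 -6*x^5 dx = -1;  ∫_0^1 4*x^4 dx = 4/5;  ∫_0^1 2*x^3 dx = 1/2.
Sum: -1 + 4/5 + 1/2 = 3/10.
So RHS = -∫_0^1 v(x) φ(x) dx = -3/10.
LHS − RHS = 1/12 ≠ 0, so the identity fails.
(For a valid weak derivative the identity must hold for EVERY test function, in particular this one. The failure shows v is NOT the weak derivative of u.)
Correct weak derivative would be u'(x) = 6*x**2 + 2*x - 1.


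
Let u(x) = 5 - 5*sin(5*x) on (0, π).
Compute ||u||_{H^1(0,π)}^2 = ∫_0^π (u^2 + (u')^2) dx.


||u||_{H^1(0,π)}^2 = -20 + 350*π

u'(x) = -25*cos(5*x).
Expand u² and (u')² and integrate term by term on (0, π), using: for integers n ≥ 1, ∫_0^π sin²(nx) dx = ∫_0^π cos²(nx) dx = π/2; for n ≠ n', ∫_0^π sin(nx)sin(n'x) dx = ∫_0^π cos(nx)cos(n'x) dx = 0; and by product-to-sum, ∫_0^π sin(nx)cos(n'x) dx = ½∫_0^π [sin((n+n')x) + sin((n−n')x)] dx, which is 0 when n+n' is even and 2n/(n²−n'²) when n+n' is odd (it need not vanish on (0, π)). For the constant mode: ∫_0^π 1 dx = π, ∫_0^π cos(nx) dx = 0, ∫_0^π sin(nx) dx = (1−(−1)^n)/n.
  u² squared terms: (5)²·∫1 dx = 25·π = 25*π;  (-5)²·∫sin(5x)² dx = 25·π/2 = 25*π/2.
  u² cross terms: 2·(5)·(-5)·∫1·sin(5x) dx = -50·(2/5) = -20.
  So ∫_0^π u² dx = 25*π + 25*π/2 − 20 = -20 + 75*π/2.
  (u')² squared terms: (-25)²·∫cos(5x)² dx = 625·π/2 = 625*π/2.
  So ∫_0^π (u')² dx = 625*π/2.
||u||_{H^1}^2 = (-20 + 75*π/2) + (625*π/2) = -20 + 350*π.


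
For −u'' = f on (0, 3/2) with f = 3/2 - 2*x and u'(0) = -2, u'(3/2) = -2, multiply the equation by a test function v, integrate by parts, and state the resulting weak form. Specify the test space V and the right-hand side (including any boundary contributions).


V = H^1(0, 3/2) (v unrestricted at boundary; u is determined up to an additive constant); weak form: ∫_0^3/2 u'v' dx = ∫_0^3/2 (3/2 - 2*x) v dx − 2·v(3/2) + 2·v(0) for all v ∈ V.

Multiply both sides by a test function v and integrate from 0 to 3/2:
  ∫_0^3/2 −u''(x) v(x) dx = ∫_0^3/2 f(x) v(x) dx.
Integrate the LHS by parts once:
  ∫_0^3/2 −u'' v dx = −[u'(x) v(x)]_0^3/2 + ∫_0^3/2 u'(x) v'(x) dx.
Thus ∫_0^3/2 u'(x) v'(x) dx = ∫_0^3/2 f(x) v(x) dx + [u'(x) v(x)]_0^3/2.
Choose V so that boundary terms are either known or forced to vanish.
u has inhomogeneous Neumann u'(0) = -2, u'(3/2) = -2. [u' v]_0^3/2 = (-2)·v(3/2) − (-2)·v(0) = − 2·v(3/2) + 2·v(0). Take V = H^1(0, 3/2); boundary term becomes part of RHS.
Weak formulation: find u (satisfying any essential BC) such that ∫_0^3/2 u'(x) v'(x) dx = ∫_0^3/2 f v dx − 2·v(3/2) + 2·v(0) for all v ∈ V (Neumann data are natural BCs: they enter the RHS as boundary terms).
Substituting f(x) = 3/2 - 2*x, the right-hand side is ∫_0^3/2 (3/2 - 2*x) v dx − 2·v(3/2) + 2·v(0).
Compatibility check (pure Neumann): taking v ≡ 1 ∈ V gives 0 = ∫_0^3/2 f dx + (-2) − (-2), i.e. ∫_0^3/2 f dx must equal u'(0) − u'(3/2) = 0. Indeed ∫_0^3/2 (3/2 - 2*x) dx = 0, so the data are compatible. The solution is then unique only up to an additive constant (fix it e.g. by requiring ∫_0^3/2 u dx = 0).


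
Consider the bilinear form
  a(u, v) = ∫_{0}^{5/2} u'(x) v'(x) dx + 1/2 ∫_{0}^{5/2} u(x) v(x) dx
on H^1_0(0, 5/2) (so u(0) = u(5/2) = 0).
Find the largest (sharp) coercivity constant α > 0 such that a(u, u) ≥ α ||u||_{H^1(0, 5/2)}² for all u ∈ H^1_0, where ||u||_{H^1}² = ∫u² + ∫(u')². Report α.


α = (25 + 8*π^2)/(2*(25 + 4*π^2))

Coercivity of a(·,·) on H^1_0(0, 5/2) means a(u, u) ≥ α ||u||_{H^1}² for every u ∈ H^1_0.
The interval has length L = 5/2, and Poincaré/coercivity depend only on L. Here a(u, u) = ∫(u')² + (1/2)·∫u².
Here 0 < c = 1/2 < 1. The condition a(u,u) ≥ α||u||_{H^1}² reads (1−α)∫(u')² ≥ (α−c)∫u². Any admissible α is ≤ 1 (rapidly oscillating u have ∫u²/∫(u')² → 0), and α = 1 would force 0 ≥ (1−c)∫u², impossible since c < 1; so 1−α > 0. By the sharp Poincaré inequality on H^1_0 of an interval of length L, ∫(u')² ≥ (π/L)²∫u² with equality for the first sine mode sin(π(x−x₀)/L) (x₀ the left endpoint), so the inequality holds for all u iff (1−α)(π/L)² ≥ α − c, i.e. α ≤ ((π/L)² + c)/((π/L)² + 1) = (1 + c(L/π)²)/(1 + (L/π)²). With (π/L)² = 4*π^2/25 and c = 1/2, the largest admissible constant is α = ((π/L)² + c)/((π/L)² + 1).
Simplifying, α = (25 + 8*π^2)/(2*(25 + 4*π^2)).


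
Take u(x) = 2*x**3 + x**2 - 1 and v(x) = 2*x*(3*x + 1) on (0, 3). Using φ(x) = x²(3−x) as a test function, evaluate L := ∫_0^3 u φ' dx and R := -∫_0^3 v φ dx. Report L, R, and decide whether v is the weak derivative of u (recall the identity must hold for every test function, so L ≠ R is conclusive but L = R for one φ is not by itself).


LHS = -1701/10, RHS = -1701/10. Yes, v = u' weakly.

u(x) = 2*x**3 + x**2 - 1, classical derivative u'(x) = 6*x**2 + 2*x.
φ(x) = x²(3−x), so φ'(x) = 3*x*(2 - x).
Note φ(0) = φ(3) = 0, so the boundary term u·φ vanishes.
LHS = ∫_0^3 u(x) φ'(x) dx = ∫_0^3 (-6*x^5 + 9*x^4 + 6*x^3 + 3*x^2 - 6*x) dx. Term by term:
  ∫_0^3 -6*x^5 dx = -729;  ∫_0^3 9*x^4 dx = 2187/5;  ∫_0^3 6*x^3 dx = 243/2;
  ∫_0^3 3*x^2 dx = 27;  ∫_0^3 -6*x dx = -27.
Sum: -729 + 2187/5 + 243/2 + 27 − 27 = -1701/10.
So LHS = -1701/10.
∫_0^3 v(x) φ(x) dx = ∫_0^3 (-6*x^5 + 16*x^4 + 6*x^3) dx. Term by term:
  ∫_0^3 -6*x^5 dx = -729;  ∫_0^3 16*x^4 dx = 3888/5;  ∫_0^3 6*x^3 dx = 243/2.
Sum: -729 + 3888/5 + 243/2 = 1701/10.
So RHS = -∫_0^3 v(x) φ(x) dx = -1701/10.
LHS = RHS, so the identity holds for this test φ.
Moreover u is smooth here and v(x) = u'(x) = 6*x**2 + 2*x pointwise, so the identity holds for every test function. Hence v is the weak derivative of u.


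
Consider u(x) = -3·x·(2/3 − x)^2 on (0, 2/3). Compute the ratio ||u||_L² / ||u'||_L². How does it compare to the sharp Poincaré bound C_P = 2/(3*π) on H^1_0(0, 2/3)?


||u||_L² / ||u'||_L² = sqrt(14)/21 < C_P = 2/(3*π).

u(x) = -3·x·(2/3 − x)^2, so u'(x) = (2 - 9*x)*(x - 2/3).
u(x) = -3·x·(2/3 − x)^2 vanishes at x = 0 and x = 2/3, so u ∈ H^1_0(0, 2/3). Differentiate via the product rule and integrate the resulting polynomials term by term.
  ∫_0^2/3 u² dx = ∫_0^2/3 (9*x^6 - 24*x^5 + 24*x^4 - 32*x^3/3 + 16*x^2/9) dx. Term by term:
    ∫_0^2/3 9*x^6 dx = 128/1701;  ∫_0^2/3 -24*x^5 dx = -256/729;  ∫_0^2/3 24*x^4 dx = 256/405;
    ∫_0^2/3 -32*x^3/3 dx = -128/243;  ∫_0^2/3 16*x^2/9 dx = 128/729.
  Sum: 128/1701 − 256/729 + 256/405 − 128/243 + 128/729 = 128/25515.
  ∫_0^2/3 (u')² dx = ∫_0^2/3 (81*x^4 - 144*x^3 + 88*x^2 - 64*x/3 + 16/9) dx. Term by term:
    ∫_0^2/3 81*x^4 dx = 32/15;  ∫_0^2/3 -144*x^3 dx = -64/9;  ∫_0^2/3 88*x^2 dx = 704/81;
    ∫_0^2/3 -64*x/3 dx = -128/27;  ∫_0^2/3 16/9 dx = 32/27.
  Sum: 32/15 − 64/9 + 704/81 − 128/27 + 32/27 = 64/405.
∫_0^2/3 u² dx = 128/25515, so ||u||_L² = 8*sqrt(70)/945.
∫_0^2/3 (u')² dx = 64/405, so ||u'||_L² = 8*sqrt(5)/45.
Ratio ||u||_L² / ||u'||_L² = sqrt(14)/21.
Sharp Poincaré constant on H^1_0(0, 2/3) is C_P = L/π = 2/(3*π), achieved by sin(3*π/2·x).
A polynomial bump cannot attain the sharp Poincaré constant (only the first sine eigenfunction does), so the ratio is strictly less than C_P, consistent with ||u||_L² ≤ C_P ||u'||_L².


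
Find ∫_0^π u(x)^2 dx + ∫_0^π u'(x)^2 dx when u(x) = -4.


||u||_{H^1(0,π)}^2 = 16*π

u'(x) = 0.
Expand u² and (u')² and integrate term by term on (0, π), using: for integers n ≥ 1, ∫_0^π sin²(nx) dx = ∫_0^π cos²(nx) dx = π/2; for n ≠ n', ∫_0^π sin(nx)sin(n'x) dx = ∫_0^π cos(nx)cos(n'x) dx = 0; and by product-to-sum, ∫_0^π sin(nx)cos(n'x) dx = ½∫_0^π [sin((n+n')x) + sin((n−n')x)] dx, which is 0 when n+n' is even and 2n/(n²−n'²) when n+n' is odd (it need not vanish on (0, π)). For the constant mode: ∫_0^π 1 dx = π, ∫_0^π cos(nx) dx = 0, ∫_0^π sin(nx) dx = (1−(−1)^n)/n.
  u² squared terms: (-4)²·∫1 dx = 16·π = 16*π.
  So ∫_0^π u² dx = 16*π.
  u' ≡ 0, so ∫_0^π (u')² dx = 0.
||u||_{H^1}^2 = (16*π) + (0) = 16*π.


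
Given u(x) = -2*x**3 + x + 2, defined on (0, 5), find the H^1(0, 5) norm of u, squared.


||u||_{H^1}^2 = 1323200/21

The H^1 norm (squared) on an interval (0, L) is
  ||u||_{H^1}^2 = ∫_0^L u(x)^2 dx + ∫_0^L u'(x)^2 dx.
Compute u'(x) = 1 - 6*x**2.
Then u(x)^2 = 4*x**6 - 4*x**4 - 8*x**3 + x**2 + 4*x + 4 and u'(x)^2 = 36*x**4 - 12*x**2 + 1.
Integrate each monomial from 0 to 5 using ∫_0^5 c·x^n dx = c·5^(n+1)/(n+1):
  ∫_0^5 u(x)^2 dx = ∫_0^5 (4*x^6 - 4*x^4 - 8*x^3 + x^2 + 4*x + 4) dx. Term by term:
    ∫_0^5 4*x^6 dx = 312500/7;  ∫_0^5 -4*x^4 dx = -2500;  ∫_0^5 -8*x^3 dx = -1250;
    ∫_0^5 x^2 dx = 125/3;  ∫_0^5 4*x dx = 50;  ∫_0^5 4 dx = 20.
  Sum: 312500/7 − 2500 − 1250 + 125/3 + 50 + 20 = 861095/21.
  ∫_0^5 u'(x)^2 dx = ∫_0^5 (36*x^4 - 12*x^2 + 1) dx. Term by term:
    ∫_0^5 36*x^4 dx = 22500;  ∫_0^5 -12*x^2 dx = -500;  ∫_0^5 1 dx = 5.
  Sum: 22500 − 500 + 5 = 22005.
Adding: ||u||_{H^1}^2 = 861095/21 + 22005 = 1323200/21.


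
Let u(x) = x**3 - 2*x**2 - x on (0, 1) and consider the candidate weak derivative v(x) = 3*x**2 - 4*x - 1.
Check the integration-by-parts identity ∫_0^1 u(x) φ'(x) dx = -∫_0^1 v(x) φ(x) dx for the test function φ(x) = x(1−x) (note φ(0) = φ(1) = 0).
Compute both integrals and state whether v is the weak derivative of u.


LHS = 7/20, RHS = 7/20. Yes, v = u' weakly.

u(x) = x**3 - 2*x**2 - x, classical derivative u'(x) = 3*x**2 - 4*x - 1.
φ(x) = x(1−x), so φ'(x) = 1 - 2*x.
Note φ(0) = φ(1) = 0, so the boundary term u·φ vanishes.
LHS = ∫_0^1 u(x) φ'(x) dx = ∫_0^1 (-2*x^4 + 5*x^3 - x) dx. Term by term:
  ∫_0^1 -2*x^4 dx = -2/5;  ∫_0^1 5*x^3 dx = 5/4;  ∫_0^1 -x dx = -1/2.
Sum: -2/5 + 5/4 − 1/2 = 7/20.
So LHS = 7/20.
∫_0^1 v(x) φ(x) dx = ∫_0^1 (-3*x^4 + 7*x^3 - 3*x^2 - x) dx. Term by term:
  ∫_0^1 -3*x^4 dx = -3/5;  ∫_0^1 7*x^3 dx = 7/4;  ∫_0^1 -3*x^2 dx = -1;
  ∫_0^1 -x dx = -1/2.
Sum: -3/5 + 7/4 − 1 − 1/2 = -7/20.
So RHS = -∫_0^1 v(x) φ(x) dx = 7/20.
LHS = RHS, so the identity holds for this test φ.
Moreover u is smooth here and v(x) = u'(x) = 3*x**2 - 4*x - 1 pointwise, so the identity holds for every test function. Hence v is the weak derivative of u.


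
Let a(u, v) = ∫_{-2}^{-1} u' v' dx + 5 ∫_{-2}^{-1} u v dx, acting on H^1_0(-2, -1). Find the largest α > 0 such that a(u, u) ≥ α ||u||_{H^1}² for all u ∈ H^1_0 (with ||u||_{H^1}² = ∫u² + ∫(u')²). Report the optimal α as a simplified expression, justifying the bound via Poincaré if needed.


α = 1

Coercivity of a(·,·) on H^1_0(-2, -1) means a(u, u) ≥ α ||u||_{H^1}² for every u ∈ H^1_0.
The interval has length L = 1, and Poincaré/coercivity depend only on L. Here a(u, u) = ∫(u')² + (5)·∫u².
Here c = 5 ≥ 1, so a(u,u) = ∫(u')² + c∫u² ≥ ∫(u')² + ∫u² = ||u||_{H^1}², i.e. α = 1 works. No larger α is possible: a(u,u) ≥ α||u||_{H^1}² means (1−α)∫(u')² ≥ (α−c)∫u², and for the modes u_n = sin(nπ(x−x₀)/L) (x₀ the left endpoint) one has ∫u_n²/∫(u_n')² = (L/(nπ))² → 0, so a(u_n,u_n)/||u_n||_{H^1}² → 1. Hence the optimal constant is α = 1.
Therefore α = 1.


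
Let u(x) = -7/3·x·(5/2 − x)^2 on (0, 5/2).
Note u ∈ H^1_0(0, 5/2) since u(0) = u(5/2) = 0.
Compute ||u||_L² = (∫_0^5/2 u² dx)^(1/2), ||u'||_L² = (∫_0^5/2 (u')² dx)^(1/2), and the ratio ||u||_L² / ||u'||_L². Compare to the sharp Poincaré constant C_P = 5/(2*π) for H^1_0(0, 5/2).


||u||_L² / ||u'||_L² = 5*sqrt(14)/28 < C_P = 5/(2*π).

u(x) = -7/3·x·(5/2 − x)^2, so u'(x) = -7*x^2 + 70*x/3 - 175/12.
u(x) = -7/3·x·(5/2 − x)^2 vanishes at x = 0 and x = 5/2, so u ∈ H^1_0(0, 5/2). Differentiate via the product rule and integrate the resulting polynomials term by term.
  ∫_0^5/2 u² dx = ∫_0^5/2 (49*x^6/9 - 490*x^5/9 + 1225*x^4/6 - 6125*x^3/18 + 30625*x^2/144) dx. Term by term:
    ∫_0^5/2 49*x^6/9 dx = 546875/1152;  ∫_0^5/2 -490*x^5/9 dx = -3828125/1728;  ∫_0^5/2 1225*x^4/6 dx = 765625/192;
    ∫_0^5/2 -6125*x^3/18 dx = -3828125/1152;  ∫_0^5/2 30625*x^2/144 dx = 3828125/3456.
  Sum: 546875/1152 − 3828125/1728 + 765625/192 − 3828125/1152 + 3828125/3456 = 109375/3456.
  ∫_0^5/2 (u')² dx = ∫_0^5/2 (49*x^4 - 980*x^3/3 + 13475*x^2/18 - 6125*x/9 + 30625/144) dx. Term by term:
    ∫_0^5/2 49*x^4 dx = 30625/32;  ∫_0^5/2 -980*x^3/3 dx = -153125/48;  ∫_0^5/2 13475*x^2/18 dx = 1684375/432;
    ∫_0^5/2 -6125*x/9 dx = -153125/72;  ∫_0^5/2 30625/144 dx = 153125/288.
  Sum: 30625/32 − 153125/48 + 1684375/432 − 153125/72 + 153125/288 = 30625/432.
∫_0^5/2 u² dx = 109375/3456, so ||u||_L² = 125*sqrt(42)/144.
∫_0^5/2 (u')² dx = 30625/432, so ||u'||_L² = 175*sqrt(3)/36.
Ratio ||u||_L² / ||u'||_L² = 5*sqrt(14)/28.
Sharp Poincaré constant on H^1_0(0, 5/2) is C_P = L/π = 5/(2*π), achieved by sin(2*π/5·x).
A polynomial bump cannot attain the sharp Poincaré constant (only the first sine eigenfunction does), so the ratio is strictly less than C_P, consistent with ||u||_L² ≤ C_P ||u'||_L².


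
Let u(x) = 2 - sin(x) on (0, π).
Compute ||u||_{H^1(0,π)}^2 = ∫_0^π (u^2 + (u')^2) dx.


||u||_{H^1(0,π)}^2 = -8 + 5*π

u'(x) = -cos(x).
Expand u² and (u')² and integrate term by term on (0, π), using: for integers n ≥ 1, ∫_0^π sin²(nx) dx = ∫_0^π cos²(nx) dx = π/2; for n ≠ n', ∫_0^π sin(nx)sin(n'x) dx = ∫_0^π cos(nx)cos(n'x) dx = 0; and by product-to-sum, ∫_0^π sin(nx)cos(n'x) dx = ½∫_0^π [sin((n+n')x) + sin((n−n')x)] dx, which is 0 when n+n' is even and 2n/(n²−n'²) when n+n' is odd (it need not vanish on (0, π)). For the constant mode: ∫_0^π 1 dx = π, ∫_0^π cos(nx) dx = 0, ∫_0^π sin(nx) dx = (1−(−1)^n)/n.
  u² squared terms: (2)²·∫1 dx = 4·π = 4*π;  (-1)²·∫sin(x)² dx = 1·π/2 = π/2.
  u² cross terms: 2·(2)·(-1)·∫1·sin(x) dx = -4·(2) = -8.
  So ∫_0^π u² dx = 4*π + π/2 − 8 = -8 + 9*π/2.
  (u')² squared terms: (-1)²·∫cos(x)² dx = 1·π/2 = π/2.
  So ∫_0^π (u')² dx = π/2.
||u||_{H^1}^2 = (-8 + 9*π/2) + (π/2) = -8 + 5*π.


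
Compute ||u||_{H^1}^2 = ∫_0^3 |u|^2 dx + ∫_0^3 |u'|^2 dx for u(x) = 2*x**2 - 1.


||u||_{H^1}^2 = 1527/5

The H^1 norm (squared) on an interval (0, L) is
  ||u||_{H^1}^2 = ∫_0^L u(x)^2 dx + ∫_0^L u'(x)^2 dx.
Compute u'(x) = 4*x.
Then u(x)^2 = 4*x**4 - 4*x**2 + 1 and u'(x)^2 = 16*x**2.
Integrate each monomial from 0 to 3 using ∫_0^3 c·x^n dx = c·3^(n+1)/(n+1):
  ∫_0^3 u(x)^2 dx = ∫_0^3 (4*x^4 - 4*x^2 + 1) dx. Term by term:
    ∫_0^3 4*x^4 dx = 972/5;  ∫_0^3 -4*x^2 dx = -36;  ∫_0^3 1 dx = 3.
  Sum: 972/5 − 36 + 3 = 807/5.
  ∫_0^3 u'(x)^2 dx = ∫_0^3 (16*x^2) dx. Term by term:
    ∫_0^3 16*x^2 dx = 144.
Adding: ||u||_{H^1}^2 = 807/5 + 144 = 1527/5.
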